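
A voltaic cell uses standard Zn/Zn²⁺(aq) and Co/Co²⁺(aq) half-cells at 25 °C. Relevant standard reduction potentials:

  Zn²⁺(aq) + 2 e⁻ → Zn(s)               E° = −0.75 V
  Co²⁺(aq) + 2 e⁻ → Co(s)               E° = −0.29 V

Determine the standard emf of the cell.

+0.46 V

Of the two couples in this cell, the one with the more positive reduction potential is reduced at the cathode: here that is Co²⁺/Co (−0.29 V); Zn²⁺/Zn (−0.75 V) is the anode.
E°cell = E°(cathode) − E°(anode) = −0.29 − (−0.75) = +0.46 V.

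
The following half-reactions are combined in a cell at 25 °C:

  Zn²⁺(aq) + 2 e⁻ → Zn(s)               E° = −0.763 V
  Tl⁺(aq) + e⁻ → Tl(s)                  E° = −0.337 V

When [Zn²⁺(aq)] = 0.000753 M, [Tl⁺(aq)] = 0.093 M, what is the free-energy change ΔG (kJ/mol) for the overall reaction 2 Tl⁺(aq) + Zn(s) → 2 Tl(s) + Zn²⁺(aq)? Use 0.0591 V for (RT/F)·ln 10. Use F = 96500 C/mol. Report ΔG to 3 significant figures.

E°cell = −0.337 − (−0.763) = +0.426 V; the balanced reaction transfers n = 2 electrons.
Here Q = [Zn²⁺(aq)] / [Tl⁺(aq)]^2 = 0.0871 (log Q = −1.060), giving E = +0.426 − (0.0591/2)·(−1.060) = +0.4573 V.
ΔG = −nFE = −(2)(96500)(+0.4573) J/mol = −88.3 kJ/mol.

−88.3 kJ/mol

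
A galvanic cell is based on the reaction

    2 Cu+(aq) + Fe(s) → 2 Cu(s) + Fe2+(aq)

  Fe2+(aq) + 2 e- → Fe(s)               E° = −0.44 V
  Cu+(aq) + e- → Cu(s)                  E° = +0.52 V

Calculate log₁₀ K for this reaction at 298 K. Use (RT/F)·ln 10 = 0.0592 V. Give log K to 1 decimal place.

The Cu⁺/Cu couple is reduced (cathode); E°cell = +0.52 − (−0.44) = +0.96 V with n = 2.
At equilibrium E = 0, so log K = nE°cell / 0.0592 = (2)(+0.96) / 0.0592 = 32.4.

log K = 32.4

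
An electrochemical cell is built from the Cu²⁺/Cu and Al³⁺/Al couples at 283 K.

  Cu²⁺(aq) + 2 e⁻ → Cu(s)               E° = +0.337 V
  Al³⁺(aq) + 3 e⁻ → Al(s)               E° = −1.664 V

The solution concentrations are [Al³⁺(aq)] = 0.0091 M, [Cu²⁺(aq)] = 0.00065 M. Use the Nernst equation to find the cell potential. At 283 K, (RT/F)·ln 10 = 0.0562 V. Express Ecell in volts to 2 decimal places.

Since E°(Cu²⁺/Cu) > E°(Al³⁺/Al), Cu²⁺/Cu serves as the cathode.
The standard potential is +0.337 − (−1.664) = +2.001 V and the balanced reaction transfers n = 6 electrons.
Balancing gives 3 Cu²⁺(aq) + 2 Al(s) → 3 Cu(s) + 2 Al³⁺(aq); hence Q = [Al³⁺(aq)]^2 / [Cu²⁺(aq)]^3 = 3.02×10^5 (log Q = 5.479).
By the Nernst equation, E = +2.001 − (0.0562/6)·(5.479) = +1.95 V.

+1.95 V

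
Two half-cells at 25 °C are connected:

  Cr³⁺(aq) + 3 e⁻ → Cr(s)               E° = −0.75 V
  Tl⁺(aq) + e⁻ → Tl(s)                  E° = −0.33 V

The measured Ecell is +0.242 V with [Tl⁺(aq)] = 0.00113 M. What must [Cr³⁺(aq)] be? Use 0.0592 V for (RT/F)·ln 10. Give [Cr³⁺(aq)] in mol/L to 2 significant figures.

Tl⁺/Tl is the cathode (higher E°); E°cell = −0.33 − (−0.75) = +0.42 V with n = 3.
Rearranging E = E° − (0.0592/n)·log Q gives log Q = 3(+0.42 − (+0.242))/0.0592 = 9.020.
For 3 Tl⁺(aq) + Cr(s) → 3 Tl(s) + Cr³⁺(aq), the reaction quotient is Q = [Cr³⁺(aq)] / [Tl⁺(aq)]^3.
Isolating [Cr³⁺(aq)] in Q = 10^{9.020} yields log [Cr³⁺(aq)] = 0.179, i.e. 1.5 M.

1.5 M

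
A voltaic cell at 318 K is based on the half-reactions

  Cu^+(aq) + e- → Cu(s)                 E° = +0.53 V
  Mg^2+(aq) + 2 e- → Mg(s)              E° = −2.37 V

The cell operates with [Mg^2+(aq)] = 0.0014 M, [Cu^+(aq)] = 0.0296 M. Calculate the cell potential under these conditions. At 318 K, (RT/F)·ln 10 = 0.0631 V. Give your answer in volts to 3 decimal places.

Since E°(Cu⁺/Cu) > E°(Mg²⁺/Mg), Cu⁺/Cu serves as the cathode.
E°cell = E°cat − E°an = +0.53 − (−2.37) = +2.90 V; n = 2.
Balancing gives 2 Cu^+(aq) + Mg(s) → 2 Cu(s) + Mg^2+(aq); hence Q = [Mg^2+(aq)] / [Cu^+(aq)]^2 = 1.6 (log Q = 0.204).
Applying E = E° − (RT ln10/nF)·log Q gives +2.90 − (0.0631/2)(0.204) = +2.894 V.

+2.894 V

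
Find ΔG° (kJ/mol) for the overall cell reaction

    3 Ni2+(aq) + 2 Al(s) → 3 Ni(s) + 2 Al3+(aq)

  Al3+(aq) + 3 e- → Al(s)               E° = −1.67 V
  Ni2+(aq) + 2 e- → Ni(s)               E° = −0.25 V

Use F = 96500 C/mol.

−822 kJ/mol

In the reaction as written Ni2+(aq) is reduced, so the Ni²⁺/Ni couple is the cathode and Al³⁺/Al is the anode.
E°cell = −0.25 − (−1.67) = +1.42 V; balancing electrons gives n = 6.
ΔG° = −nFE°cell = −(6)(96500)(+1.42) J/mol = −822 kJ/mol.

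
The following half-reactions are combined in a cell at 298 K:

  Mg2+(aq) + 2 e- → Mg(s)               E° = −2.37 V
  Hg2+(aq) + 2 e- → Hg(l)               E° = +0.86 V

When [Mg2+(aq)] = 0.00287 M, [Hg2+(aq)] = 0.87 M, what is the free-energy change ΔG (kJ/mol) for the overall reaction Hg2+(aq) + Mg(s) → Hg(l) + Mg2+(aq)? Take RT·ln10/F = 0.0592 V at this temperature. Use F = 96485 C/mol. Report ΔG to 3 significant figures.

E°cell = +0.86 − (−2.37) = +3.23 V; the balanced reaction transfers n = 2 electrons.
Here Q = [Mg2+(aq)] / [Hg2+(aq)] = 0.0033 (log Q = −2.482), giving E = +3.23 − (0.0592/2)·(−2.482) = +3.3035 V.
Finally ΔG = −nFE = −(2)(96485 C/mol)(+3.3035 V) = −637 kJ/mol.

−637 kJ/mol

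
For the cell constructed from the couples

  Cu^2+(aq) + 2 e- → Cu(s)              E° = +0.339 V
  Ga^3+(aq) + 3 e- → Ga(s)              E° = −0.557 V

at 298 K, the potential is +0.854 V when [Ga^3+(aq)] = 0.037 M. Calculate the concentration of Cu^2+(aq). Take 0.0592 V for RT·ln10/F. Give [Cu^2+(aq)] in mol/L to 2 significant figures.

0.0042 M

With Cu²⁺/Cu at the cathode and Ga³⁺/Ga at the anode, E°cell = +0.339 − (−0.557) = +0.896 V (n = 6).
Rearranging E = E° − (0.0592/n)·log Q gives log Q = 6(+0.896 − (+0.854))/0.0592 = 4.257.
The balanced reaction is 3 Cu^2+(aq) + 2 Ga(s) → 3 Cu(s) + 2 Ga^3+(aq), so Q = [Ga^3+(aq)]^2 / [Cu^2+(aq)]^3.
Solving for the unknown gives log [Cu^2+(aq)] = −2.374, so [Cu^2+(aq)] ≈ 0.0042 M.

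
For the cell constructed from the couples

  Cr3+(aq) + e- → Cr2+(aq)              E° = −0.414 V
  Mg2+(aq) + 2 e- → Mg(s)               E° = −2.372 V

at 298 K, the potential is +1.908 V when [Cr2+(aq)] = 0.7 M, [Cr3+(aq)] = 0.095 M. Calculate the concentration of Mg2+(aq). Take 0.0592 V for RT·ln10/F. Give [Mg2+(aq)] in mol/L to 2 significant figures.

With Cr³⁺/Cr²⁺ at the cathode and Mg²⁺/Mg at the anode, E°cell = −0.414 − (−2.372) = +1.958 V (n = 2).
From the Nernst equation, log Q = n(E° − E)/0.0592 = 2·(+1.958 − (+1.908))/0.0592 = 1.689.
The balanced reaction is 2 Cr3+(aq) + Mg(s) → 2 Cr2+(aq) + Mg2+(aq), so Q = ([Cr2+(aq)]^2·[Mg2+(aq)]) / [Cr3+(aq)]^2.
Isolating [Mg2+(aq)] in Q = 10^{1.689} yields log [Mg2+(aq)] = −0.046, i.e. 0.90 M.

0.90 M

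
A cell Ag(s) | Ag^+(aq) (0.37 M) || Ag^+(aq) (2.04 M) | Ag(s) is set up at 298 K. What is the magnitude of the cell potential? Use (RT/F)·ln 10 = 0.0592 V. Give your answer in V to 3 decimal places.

0.044 V

For a concentration cell E°cell = 0, since both electrodes use the same couple.
The compartment with the higher Ag^+(aq) concentration (2.04 M) acts as the cathode; ions are reduced there and produced at the dilute (0.37 M) anode.
With n = 1, Ecell = −(0.0592/1)·log([dilute]/[conc]) = −(0.0592/1)·log(0.37/2.04) = +0.044 V.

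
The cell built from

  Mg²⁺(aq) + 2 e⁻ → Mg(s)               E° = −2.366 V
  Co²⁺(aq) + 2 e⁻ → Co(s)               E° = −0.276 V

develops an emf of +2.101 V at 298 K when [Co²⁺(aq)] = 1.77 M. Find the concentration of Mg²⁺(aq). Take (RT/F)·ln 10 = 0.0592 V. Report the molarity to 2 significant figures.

Co²⁺/Co is the cathode (higher E°); E°cell = −0.276 − (−2.366) = +2.090 V with n = 2.
Rearranging E = E° − (0.0592/n)·log Q gives log Q = 2(+2.090 − (+2.101))/0.0592 = −0.372.
For Co²⁺(aq) + Mg(s) → Co(s) + Mg²⁺(aq), the reaction quotient is Q = [Mg²⁺(aq)] / [Co²⁺(aq)].
Substituting the known concentrations and solving, log [Mg²⁺(aq)] = −0.124 and [Mg²⁺(aq)] = 0.75 M.

0.75 M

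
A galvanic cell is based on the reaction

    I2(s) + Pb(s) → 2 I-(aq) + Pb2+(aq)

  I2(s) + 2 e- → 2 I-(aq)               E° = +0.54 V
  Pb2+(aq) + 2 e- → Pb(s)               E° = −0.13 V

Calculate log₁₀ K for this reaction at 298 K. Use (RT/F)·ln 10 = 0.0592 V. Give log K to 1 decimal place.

log K = 22.6

The I₂/I⁻ couple is reduced (cathode); E°cell = +0.54 − (−0.13) = +0.67 V with n = 2.
At equilibrium E = 0, so log K = nE°cell / 0.0592 = (2)(+0.67) / 0.0592 = 22.6.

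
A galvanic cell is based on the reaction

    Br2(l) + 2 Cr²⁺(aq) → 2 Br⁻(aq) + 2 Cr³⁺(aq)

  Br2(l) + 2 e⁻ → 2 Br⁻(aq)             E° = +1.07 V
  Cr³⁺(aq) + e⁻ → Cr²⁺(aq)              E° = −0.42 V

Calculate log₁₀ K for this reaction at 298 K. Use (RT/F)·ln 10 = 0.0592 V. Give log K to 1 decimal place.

The Br₂/Br⁻ couple is reduced (cathode); E°cell = +1.07 − (−0.42) = +1.49 V with n = 2.
At equilibrium E = 0, so log K = nE°cell / 0.0592 = (2)(+1.49) / 0.0592 = 50.3.

log K = 50.3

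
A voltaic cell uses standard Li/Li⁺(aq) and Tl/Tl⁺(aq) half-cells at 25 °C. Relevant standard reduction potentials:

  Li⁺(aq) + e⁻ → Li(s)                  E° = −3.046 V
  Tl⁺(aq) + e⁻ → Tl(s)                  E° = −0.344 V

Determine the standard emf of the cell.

+2.702 V

Of the two couples in this cell, the one with the more positive reduction potential is reduced at the cathode: here that is Tl⁺/Tl (−0.344 V); Li⁺/Li (−3.046 V) is the anode.
E°cell = E°(cathode) − E°(anode) = −0.344 − (−3.046) = +2.702 V.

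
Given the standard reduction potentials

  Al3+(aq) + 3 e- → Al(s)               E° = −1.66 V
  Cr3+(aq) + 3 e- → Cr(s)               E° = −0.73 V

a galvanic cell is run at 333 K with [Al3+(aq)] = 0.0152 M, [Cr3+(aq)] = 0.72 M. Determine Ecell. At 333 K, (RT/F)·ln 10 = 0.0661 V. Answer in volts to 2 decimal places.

+0.97 V

Cr³⁺/Cr is reduced (cathode, E° = −0.73 V) and Al³⁺/Al is oxidized (anode).
E°cell = E°cat − E°an = −0.73 − (−1.66) = +0.93 V; n = 3.
The balanced reaction is Cr3+(aq) + Al(s) → Cr(s) + Al3+(aq), so Q = [Al3+(aq)] / [Cr3+(aq)] = 0.0211 and log Q = −1.675.
By the Nernst equation, E = +0.93 − (0.0661/3)·(−1.675) = +0.97 V.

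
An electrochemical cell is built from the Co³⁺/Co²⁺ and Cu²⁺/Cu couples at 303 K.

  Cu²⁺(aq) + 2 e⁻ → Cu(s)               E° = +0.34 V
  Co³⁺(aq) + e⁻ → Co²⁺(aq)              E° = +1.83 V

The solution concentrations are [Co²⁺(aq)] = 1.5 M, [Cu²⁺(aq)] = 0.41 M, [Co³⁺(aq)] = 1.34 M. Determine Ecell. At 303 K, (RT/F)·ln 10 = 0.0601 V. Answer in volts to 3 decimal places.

Since E°(Co³⁺/Co²⁺) > E°(Cu²⁺/Cu), Co³⁺/Co²⁺ serves as the cathode.
The standard potential is +1.83 − (+0.34) = +1.49 V and the balanced reaction transfers n = 2 electrons.
The balanced reaction is 2 Co³⁺(aq) + Cu(s) → 2 Co²⁺(aq) + Cu²⁺(aq), so Q = ([Co²⁺(aq)]^2·[Cu²⁺(aq)]) / [Co³⁺(aq)]^2 = 0.514 and log Q = −0.289.
E = E° − (0.0601/n)·log Q = +1.49 − (0.0601/2)(−0.289) = +1.499 V.

+1.499 V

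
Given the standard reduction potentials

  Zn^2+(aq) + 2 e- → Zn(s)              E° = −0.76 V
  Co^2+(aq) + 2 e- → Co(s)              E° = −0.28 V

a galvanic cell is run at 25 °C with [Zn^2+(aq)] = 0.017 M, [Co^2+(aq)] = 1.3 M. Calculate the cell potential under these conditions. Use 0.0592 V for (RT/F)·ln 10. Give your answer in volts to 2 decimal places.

+0.54 V

Co²⁺/Co is reduced (cathode, E° = −0.28 V) and Zn²⁺/Zn is oxidized (anode).
E°cell = −0.28 − (−0.76) = +0.48 V, with n = 2 electrons transferred.
For the overall reaction Co^2+(aq) + Zn(s) → Co(s) + Zn^2+(aq), Q = [Zn^2+(aq)] / [Co^2+(aq)] = 0.0131, giving log Q = −1.883.
Applying E = E° − (RT ln10/nF)·log Q gives +0.48 − (0.0592/2)(−1.883) = +0.54 V.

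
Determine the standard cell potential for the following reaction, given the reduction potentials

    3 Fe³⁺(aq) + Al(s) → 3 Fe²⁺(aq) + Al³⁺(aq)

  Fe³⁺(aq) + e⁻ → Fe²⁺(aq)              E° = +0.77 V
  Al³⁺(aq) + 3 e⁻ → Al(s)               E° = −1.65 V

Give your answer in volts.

+2.42 V

Fe³⁺(aq) gains electrons, so the Fe³⁺/Fe²⁺ couple is the cathode; the Al³⁺/Al couple is the anode.
E°cell = E°(cathode) − E°(anode) = +0.77 − (−1.65) = +2.42 V.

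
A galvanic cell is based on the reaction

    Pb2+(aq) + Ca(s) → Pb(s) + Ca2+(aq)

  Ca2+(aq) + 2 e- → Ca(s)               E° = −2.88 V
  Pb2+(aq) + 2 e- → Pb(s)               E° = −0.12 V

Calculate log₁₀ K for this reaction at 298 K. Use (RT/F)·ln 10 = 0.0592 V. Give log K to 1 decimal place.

log K = 93.2

The Pb²⁺/Pb couple is reduced (cathode); E°cell = −0.12 − (−2.88) = +2.76 V with n = 2.
At equilibrium E = 0, so log K = nE°cell / 0.0592 = (2)(+2.76) / 0.0592 = 93.2.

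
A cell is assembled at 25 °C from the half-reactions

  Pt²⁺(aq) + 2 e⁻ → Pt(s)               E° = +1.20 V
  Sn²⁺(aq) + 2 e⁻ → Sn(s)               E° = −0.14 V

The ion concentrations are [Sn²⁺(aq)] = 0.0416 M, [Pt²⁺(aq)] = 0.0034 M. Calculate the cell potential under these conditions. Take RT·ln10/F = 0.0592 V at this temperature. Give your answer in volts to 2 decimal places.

The Pt²⁺/Pt couple has the more positive E°, so it is the cathode; Sn²⁺/Sn is the anode.
The standard potential is +1.20 − (−0.14) = +1.34 V and the balanced reaction transfers n = 2 electrons.
The balanced reaction is Pt²⁺(aq) + Sn(s) → Pt(s) + Sn²⁺(aq), so Q = [Sn²⁺(aq)] / [Pt²⁺(aq)] = 12.2 and log Q = 1.088.
By the Nernst equation, E = +1.34 − (0.0592/2)·(1.088) = +1.31 V.

+1.31 V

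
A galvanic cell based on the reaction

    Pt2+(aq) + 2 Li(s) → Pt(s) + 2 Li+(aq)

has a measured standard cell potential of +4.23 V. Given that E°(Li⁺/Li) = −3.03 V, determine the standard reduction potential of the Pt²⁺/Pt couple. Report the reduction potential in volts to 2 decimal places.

+1.20 V

In the reaction as written the Pt²⁺/Pt couple is reduced (cathode) and Li⁺/Li is oxidized (anode), so E°cell = E°(Pt²⁺/Pt) − E°(Li⁺/Li).
E°(Pt²⁺/Pt) = E°cell + E°(anode) = +4.23 + (−3.03) = +1.20 V.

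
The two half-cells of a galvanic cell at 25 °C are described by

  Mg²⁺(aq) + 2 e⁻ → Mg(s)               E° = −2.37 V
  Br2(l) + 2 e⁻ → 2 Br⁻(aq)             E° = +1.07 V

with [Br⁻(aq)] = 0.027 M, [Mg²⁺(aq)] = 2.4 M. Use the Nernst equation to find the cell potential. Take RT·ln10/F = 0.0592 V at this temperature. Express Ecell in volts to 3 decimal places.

+3.522 V

Since E°(Br₂/Br⁻) > E°(Mg²⁺/Mg), Br₂/Br⁻ serves as the cathode.
E°cell = +1.07 − (−2.37) = +3.44 V, with n = 2 electrons transferred.
The balanced reaction is Br2(l) + Mg(s) → 2 Br⁻(aq) + Mg²⁺(aq), so Q = [Br⁻(aq)]^2·[Mg²⁺(aq)] = 0.00175 and log Q = −2.757.
By the Nernst equation, E = +3.44 − (0.0592/2)·(−2.757) = +3.522 V.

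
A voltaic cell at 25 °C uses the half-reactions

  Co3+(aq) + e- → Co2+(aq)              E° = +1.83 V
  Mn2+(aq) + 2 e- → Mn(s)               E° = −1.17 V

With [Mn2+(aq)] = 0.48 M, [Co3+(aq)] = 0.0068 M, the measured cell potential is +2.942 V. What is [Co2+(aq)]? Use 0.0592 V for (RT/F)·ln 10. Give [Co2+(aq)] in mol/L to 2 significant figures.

With Co³⁺/Co²⁺ at the cathode and Mn²⁺/Mn at the anode, E°cell = +1.83 − (−1.17) = +3.00 V (n = 2).
Rearranging E = E° − (0.0592/n)·log Q gives log Q = 2(+3.00 − (+2.942))/0.0592 = 1.959.
For 2 Co3+(aq) + Mn(s) → 2 Co2+(aq) + Mn2+(aq), the reaction quotient is Q = ([Co2+(aq)]^2·[Mn2+(aq)]) / [Co3+(aq)]^2.
Solving for the unknown gives log [Co2+(aq)] = −1.029, so [Co2+(aq)] ≈ 0.094 M.

0.094 M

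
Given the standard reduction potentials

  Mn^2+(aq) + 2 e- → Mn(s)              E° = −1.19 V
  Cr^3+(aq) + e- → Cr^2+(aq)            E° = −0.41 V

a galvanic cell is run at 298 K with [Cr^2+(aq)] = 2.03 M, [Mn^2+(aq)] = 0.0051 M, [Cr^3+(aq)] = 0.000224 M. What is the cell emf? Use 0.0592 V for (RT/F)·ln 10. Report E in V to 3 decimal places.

+0.614 V

The Cr³⁺/Cr²⁺ couple has the more positive E°, so it is the cathode; Mn²⁺/Mn is the anode.
E°cell = E°cat − E°an = −0.41 − (−1.19) = +0.78 V; n = 2.
Balancing gives 2 Cr^3+(aq) + Mn(s) → 2 Cr^2+(aq) + Mn^2+(aq); hence Q = ([Cr^2+(aq)]^2·[Mn^2+(aq)]) / [Cr^3+(aq)]^2 = 4.19×10^5 (log Q = 5.622).
E = E° − (0.0592/n)·log Q = +0.78 − (0.0592/2)(5.622) = +0.614 V.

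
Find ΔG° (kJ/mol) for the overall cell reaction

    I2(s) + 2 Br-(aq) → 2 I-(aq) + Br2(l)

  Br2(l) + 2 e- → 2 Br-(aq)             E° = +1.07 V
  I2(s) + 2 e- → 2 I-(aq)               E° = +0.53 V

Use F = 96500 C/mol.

+104 kJ/mol

In the reaction as written I2(s) is reduced, so the I₂/I⁻ couple is the cathode and Br₂/Br⁻ is the anode.
E°cell = +0.53 − (+1.07) = −0.54 V; balancing electrons gives n = 2.
ΔG° = −nFE°cell = −(2)(96500)(−0.54) J/mol = +104 kJ/mol.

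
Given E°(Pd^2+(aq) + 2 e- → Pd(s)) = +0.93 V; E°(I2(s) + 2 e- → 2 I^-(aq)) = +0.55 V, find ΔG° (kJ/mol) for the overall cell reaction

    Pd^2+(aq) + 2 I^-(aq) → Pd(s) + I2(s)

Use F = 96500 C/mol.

In the reaction as written Pd^2+(aq) is reduced, so the Pd²⁺/Pd couple is the cathode and I₂/I⁻ is the anode.
E°cell = +0.93 − (+0.55) = +0.38 V; balancing electrons gives n = 2.
ΔG° = −nFE°cell = −(2)(96500)(+0.38) J/mol = −73.3 kJ/mol.

−73.3 kJ/mol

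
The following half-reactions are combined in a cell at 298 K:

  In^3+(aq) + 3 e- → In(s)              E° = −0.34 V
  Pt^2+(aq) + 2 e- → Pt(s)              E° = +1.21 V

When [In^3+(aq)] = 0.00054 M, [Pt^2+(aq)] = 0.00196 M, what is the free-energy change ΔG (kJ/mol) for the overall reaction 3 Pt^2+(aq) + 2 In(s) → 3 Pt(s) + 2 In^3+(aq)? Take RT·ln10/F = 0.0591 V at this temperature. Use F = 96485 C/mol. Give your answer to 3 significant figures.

−888 kJ/mol

The standard cell potential is +1.21 − (−0.34) = +1.55 V, with n = 6 electrons in the balanced equation.
Here Q = [In^3+(aq)]^2 / [Pt^2+(aq)]^3 = 38.7 (log Q = 1.588), giving E = +1.55 − (0.0591/6)·(1.588) = +1.5344 V.
ΔG = −nFE = −(6)(96485)(+1.5344) J/mol = −888 kJ/mol.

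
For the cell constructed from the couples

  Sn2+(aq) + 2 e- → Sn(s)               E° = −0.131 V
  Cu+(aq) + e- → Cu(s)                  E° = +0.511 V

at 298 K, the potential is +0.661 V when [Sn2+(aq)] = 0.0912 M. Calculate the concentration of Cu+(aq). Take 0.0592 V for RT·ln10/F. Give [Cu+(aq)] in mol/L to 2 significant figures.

Cu⁺/Cu is the cathode (higher E°); E°cell = +0.511 − (−0.131) = +0.642 V with n = 2.
Since E = E° − (0.0592/n)·log Q, log Q = n(E° − E)/0.0592 = −0.642.
The balanced reaction is 2 Cu+(aq) + Sn(s) → 2 Cu(s) + Sn2+(aq), so Q = [Sn2+(aq)] / [Cu+(aq)]^2.
Substituting the known concentrations and solving, log [Cu+(aq)] = −0.199 and [Cu+(aq)] = 0.63 M.

0.63 M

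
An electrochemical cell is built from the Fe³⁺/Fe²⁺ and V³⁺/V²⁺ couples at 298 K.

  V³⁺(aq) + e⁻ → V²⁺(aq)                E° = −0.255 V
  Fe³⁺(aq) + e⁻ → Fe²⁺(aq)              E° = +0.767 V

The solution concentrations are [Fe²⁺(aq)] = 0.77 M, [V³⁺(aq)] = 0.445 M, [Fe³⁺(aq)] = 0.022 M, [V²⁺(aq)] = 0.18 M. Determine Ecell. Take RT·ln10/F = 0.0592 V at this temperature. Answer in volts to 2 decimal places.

+0.91 V

The Fe³⁺/Fe²⁺ couple has the more positive E°, so it is the cathode; V³⁺/V²⁺ is the anode.
E°cell = +0.767 − (−0.255) = +1.022 V, with n = 1 electron transferred.
The balanced reaction is Fe³⁺(aq) + V²⁺(aq) → Fe²⁺(aq) + V³⁺(aq), so Q = ([Fe²⁺(aq)]·[V³⁺(aq)]) / ([Fe³⁺(aq)]·[V²⁺(aq)]) = 86.5 and log Q = 1.937.
By the Nernst equation, E = +1.022 − (0.0592/1)·(1.937) = +0.91 V.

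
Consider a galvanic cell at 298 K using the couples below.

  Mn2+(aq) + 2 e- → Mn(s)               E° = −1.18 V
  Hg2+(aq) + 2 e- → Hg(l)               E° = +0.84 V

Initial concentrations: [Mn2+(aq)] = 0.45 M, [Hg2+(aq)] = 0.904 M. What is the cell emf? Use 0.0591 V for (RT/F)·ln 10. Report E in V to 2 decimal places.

+2.03 V

Hg²⁺/Hg is reduced (cathode, E° = +0.84 V) and Mn²⁺/Mn is oxidized (anode).
E°cell = E°cat − E°an = +0.84 − (−1.18) = +2.02 V; n = 2.
Balancing gives Hg2+(aq) + Mn(s) → Hg(l) + Mn2+(aq); hence Q = [Mn2+(aq)] / [Hg2+(aq)] = 0.498 (log Q = −0.303).
By the Nernst equation, E = +2.02 − (0.0591/2)·(−0.303) = +2.03 V.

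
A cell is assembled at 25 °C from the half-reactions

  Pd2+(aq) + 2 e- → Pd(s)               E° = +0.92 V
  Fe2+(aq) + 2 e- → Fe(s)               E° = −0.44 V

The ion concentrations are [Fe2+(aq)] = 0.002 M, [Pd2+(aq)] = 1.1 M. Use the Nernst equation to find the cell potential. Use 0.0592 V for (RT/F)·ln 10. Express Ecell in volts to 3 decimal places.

The Pd²⁺/Pd couple has the more positive E°, so it is the cathode; Fe²⁺/Fe is the anode.
The standard potential is +0.92 − (−0.44) = +1.36 V and the balanced reaction transfers n = 2 electrons.
The balanced reaction is Pd2+(aq) + Fe(s) → Pd(s) + Fe2+(aq), so Q = [Fe2+(aq)] / [Pd2+(aq)] = 0.00182 and log Q = −2.740.
Applying E = E° − (RT ln10/nF)·log Q gives +1.36 − (0.0592/2)(−2.740) = +1.441 V.

+1.441 V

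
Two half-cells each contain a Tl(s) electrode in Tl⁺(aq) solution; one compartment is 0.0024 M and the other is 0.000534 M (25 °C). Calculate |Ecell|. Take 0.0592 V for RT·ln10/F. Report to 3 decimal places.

For a concentration cell E°cell = 0, since both electrodes use the same couple.
The compartment with the higher Tl⁺(aq) concentration (0.0024 M) acts as the cathode; ions are reduced there and produced at the dilute (0.000534 M) anode.
With n = 1, Ecell = −(0.0592/1)·log([dilute]/[conc]) = −(0.0592/1)·log(0.000534/0.0024) = +0.039 V.

0.039 V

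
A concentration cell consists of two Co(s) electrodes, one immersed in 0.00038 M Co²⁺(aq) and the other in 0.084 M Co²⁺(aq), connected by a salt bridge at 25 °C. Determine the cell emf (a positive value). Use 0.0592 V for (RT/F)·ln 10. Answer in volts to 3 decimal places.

0.069 V

For a concentration cell E°cell = 0, since both electrodes use the same couple.
The compartment with the higher Co²⁺(aq) concentration (0.084 M) acts as the cathode; ions are reduced there and produced at the dilute (0.00038 M) anode.
With n = 2, Ecell = −(0.0592/2)·log([dilute]/[conc]) = −(0.0592/2)·log(0.00038/0.084) = +0.069 V.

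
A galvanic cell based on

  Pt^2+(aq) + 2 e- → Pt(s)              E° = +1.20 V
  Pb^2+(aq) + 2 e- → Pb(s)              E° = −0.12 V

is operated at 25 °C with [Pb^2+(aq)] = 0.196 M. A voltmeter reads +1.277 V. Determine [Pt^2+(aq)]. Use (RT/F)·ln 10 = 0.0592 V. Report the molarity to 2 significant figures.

0.0069 M

The Pt²⁺/Pt couple has the larger reduction potential, so it is the cathode: E°cell = +1.20 − (−0.12) = +1.32 V and n = 2.
From the Nernst equation, log Q = n(E° − E)/0.0592 = 2·(+1.32 − (+1.277))/0.0592 = 1.453.
For Pt^2+(aq) + Pb(s) → Pt(s) + Pb^2+(aq), the reaction quotient is Q = [Pb^2+(aq)] / [Pt^2+(aq)].
Substituting the known concentrations and solving, log [Pt^2+(aq)] = −2.161 and [Pt^2+(aq)] = 0.0069 M.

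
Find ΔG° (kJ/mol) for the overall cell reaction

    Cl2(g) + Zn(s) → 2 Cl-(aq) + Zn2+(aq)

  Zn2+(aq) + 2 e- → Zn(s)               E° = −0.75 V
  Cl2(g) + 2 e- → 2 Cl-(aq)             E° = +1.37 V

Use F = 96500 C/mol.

−409 kJ/mol

In the reaction as written Cl2(g) is reduced, so the Cl₂/Cl⁻ couple is the cathode and Zn²⁺/Zn is the anode.
E°cell = +1.37 − (−0.75) = +2.12 V; balancing electrons gives n = 2.
ΔG° = −nFE°cell = −(2)(96500)(+2.12) J/mol = −409 kJ/mol.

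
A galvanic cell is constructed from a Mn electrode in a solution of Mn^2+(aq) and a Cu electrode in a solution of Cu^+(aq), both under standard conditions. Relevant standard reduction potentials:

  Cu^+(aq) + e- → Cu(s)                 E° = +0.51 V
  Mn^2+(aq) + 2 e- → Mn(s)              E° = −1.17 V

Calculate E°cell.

+1.68 V

Of the two couples in this cell, the one with the more positive reduction potential is reduced at the cathode: here that is Cu⁺/Cu (+0.51 V); Mn²⁺/Mn (−1.17 V) is the anode.
E°cell = E°(cathode) − E°(anode) = +0.51 − (−1.17) = +1.68 V.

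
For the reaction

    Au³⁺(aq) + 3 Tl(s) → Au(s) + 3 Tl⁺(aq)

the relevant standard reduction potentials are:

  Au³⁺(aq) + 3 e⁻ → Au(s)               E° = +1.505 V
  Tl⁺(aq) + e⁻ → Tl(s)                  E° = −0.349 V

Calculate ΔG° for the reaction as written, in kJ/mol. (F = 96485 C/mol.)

In the reaction as written Au³⁺(aq) is reduced, so the Au³⁺/Au couple is the cathode and Tl⁺/Tl is the anode.
E°cell = +1.505 − (−0.349) = +1.854 V; balancing electrons gives n = 3.
ΔG° = −nFE°cell = −(3)(96485)(+1.854) J/mol = −537 kJ/mol.

−537 kJ/mol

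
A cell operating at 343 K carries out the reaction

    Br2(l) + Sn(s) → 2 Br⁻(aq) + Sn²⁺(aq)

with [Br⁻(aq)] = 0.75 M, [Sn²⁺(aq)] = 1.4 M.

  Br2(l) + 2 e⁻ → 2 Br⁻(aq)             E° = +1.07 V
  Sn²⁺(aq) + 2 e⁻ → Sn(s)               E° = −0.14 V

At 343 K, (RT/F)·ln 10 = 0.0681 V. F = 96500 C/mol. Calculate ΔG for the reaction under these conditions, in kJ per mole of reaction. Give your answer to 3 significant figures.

With Br₂/Br⁻ reduced at the cathode, E°cell = +1.07 − (−0.14) = +1.21 V and n = 2.
Here Q = [Br⁻(aq)]^2·[Sn²⁺(aq)] = 0.787 (log Q = −0.104), giving E = +1.21 − (0.0681/2)·(−0.104) = +1.2135 V.
Then ΔG = −nFE = −2 × 96500 × +1.2135 J/mol = −234 kJ/mol.

−234 kJ/mol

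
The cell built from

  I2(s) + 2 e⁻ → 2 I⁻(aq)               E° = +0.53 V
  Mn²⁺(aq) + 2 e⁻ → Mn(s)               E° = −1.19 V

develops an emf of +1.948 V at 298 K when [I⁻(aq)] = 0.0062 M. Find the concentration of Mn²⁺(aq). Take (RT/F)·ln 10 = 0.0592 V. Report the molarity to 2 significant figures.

0.00052 M

The I₂/I⁻ couple has the larger reduction potential, so it is the cathode: E°cell = +0.53 − (−1.19) = +1.72 V and n = 2.
Rearranging E = E° − (0.0592/n)·log Q gives log Q = 2(+1.72 − (+1.948))/0.0592 = −7.703.
For I2(s) + Mn(s) → 2 I⁻(aq) + Mn²⁺(aq), the reaction quotient is Q = [I⁻(aq)]^2·[Mn²⁺(aq)].
Substituting the known concentrations and solving, log [Mn²⁺(aq)] = −3.288 and [Mn²⁺(aq)] = 0.00052 M.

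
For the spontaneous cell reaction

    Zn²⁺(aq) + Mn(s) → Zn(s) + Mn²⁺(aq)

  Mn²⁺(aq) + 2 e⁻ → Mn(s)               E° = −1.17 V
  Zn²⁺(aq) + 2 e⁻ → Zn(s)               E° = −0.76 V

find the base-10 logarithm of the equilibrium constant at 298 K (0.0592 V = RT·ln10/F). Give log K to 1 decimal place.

log K = 13.9

The Zn²⁺/Zn couple is reduced (cathode); E°cell = −0.76 − (−1.17) = +0.41 V with n = 2.
At equilibrium E = 0, so log K = nE°cell / 0.0592 = (2)(+0.41) / 0.0592 = 13.9.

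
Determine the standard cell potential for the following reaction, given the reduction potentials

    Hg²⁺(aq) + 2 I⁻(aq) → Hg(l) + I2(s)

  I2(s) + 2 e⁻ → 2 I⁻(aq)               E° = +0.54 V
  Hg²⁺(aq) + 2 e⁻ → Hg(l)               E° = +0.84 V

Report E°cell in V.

Hg²⁺(aq) gains electrons, so the Hg²⁺/Hg couple is the cathode; the I₂/I⁻ couple is the anode.
E°cell = E°(cathode) − E°(anode) = +0.84 − (+0.54) = +0.30 V.
The positive value indicates the reaction is spontaneous as written.

+0.30 V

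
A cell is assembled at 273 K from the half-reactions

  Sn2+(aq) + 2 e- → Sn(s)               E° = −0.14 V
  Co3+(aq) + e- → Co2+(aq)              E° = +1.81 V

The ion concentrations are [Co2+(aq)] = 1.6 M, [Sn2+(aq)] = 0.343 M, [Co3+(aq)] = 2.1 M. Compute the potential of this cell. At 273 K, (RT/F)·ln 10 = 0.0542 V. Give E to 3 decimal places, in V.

+1.969 V

The Co³⁺/Co²⁺ couple has the more positive E°, so it is the cathode; Sn²⁺/Sn is the anode.
E°cell = +1.81 − (−0.14) = +1.95 V, with n = 2 electrons transferred.
The balanced reaction is 2 Co3+(aq) + Sn(s) → 2 Co2+(aq) + Sn2+(aq), so Q = ([Co2+(aq)]^2·[Sn2+(aq)]) / [Co3+(aq)]^2 = 0.199 and log Q = −0.701.
E = E° − (0.0542/n)·log Q = +1.95 − (0.0542/2)(−0.701) = +1.969 V.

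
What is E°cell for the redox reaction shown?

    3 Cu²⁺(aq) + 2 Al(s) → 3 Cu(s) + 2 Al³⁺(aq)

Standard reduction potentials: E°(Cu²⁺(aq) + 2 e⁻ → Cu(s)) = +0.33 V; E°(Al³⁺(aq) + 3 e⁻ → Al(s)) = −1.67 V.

+2.00 V

In the reaction as written, Cu²⁺(aq) is reduced (cathode) and Al³⁺(aq) is produced by oxidation at the anode.
E°cell = E°(cathode) − E°(anode) = +0.33 − (−1.67) = +2.00 V.
The positive value indicates the reaction is spontaneous as written.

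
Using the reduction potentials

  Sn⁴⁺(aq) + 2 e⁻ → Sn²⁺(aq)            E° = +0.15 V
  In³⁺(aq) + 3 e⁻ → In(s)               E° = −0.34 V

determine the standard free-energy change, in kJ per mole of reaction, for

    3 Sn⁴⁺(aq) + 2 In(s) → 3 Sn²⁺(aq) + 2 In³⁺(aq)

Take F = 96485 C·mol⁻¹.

In the reaction as written Sn⁴⁺(aq) is reduced, so the Sn⁴⁺/Sn²⁺ couple is the cathode and In³⁺/In is the anode.
E°cell = +0.15 − (−0.34) = +0.49 V; balancing electrons gives n = 6.
ΔG° = −nFE°cell = −(6)(96485)(+0.49) J/mol = −284 kJ/mol.

−284 kJ/mol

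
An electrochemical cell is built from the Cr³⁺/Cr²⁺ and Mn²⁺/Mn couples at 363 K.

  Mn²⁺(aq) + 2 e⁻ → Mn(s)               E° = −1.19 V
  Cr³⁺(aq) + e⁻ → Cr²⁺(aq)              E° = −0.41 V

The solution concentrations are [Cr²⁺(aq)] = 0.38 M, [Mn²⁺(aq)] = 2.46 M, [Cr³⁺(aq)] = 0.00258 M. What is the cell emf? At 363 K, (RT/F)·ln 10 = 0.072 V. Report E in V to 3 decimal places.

Since E°(Cr³⁺/Cr²⁺) > E°(Mn²⁺/Mn), Cr³⁺/Cr²⁺ serves as the cathode.
The standard potential is −0.41 − (−1.19) = +0.78 V and the balanced reaction transfers n = 2 electrons.
Balancing gives 2 Cr³⁺(aq) + Mn(s) → 2 Cr²⁺(aq) + Mn²⁺(aq); hence Q = ([Cr²⁺(aq)]^2·[Mn²⁺(aq)]) / [Cr³⁺(aq)]^2 = 5.34×10^4 (log Q = 4.727).
E = E° − (0.072/n)·log Q = +0.78 − (0.072/2)(4.727) = +0.610 V.

+0.610 V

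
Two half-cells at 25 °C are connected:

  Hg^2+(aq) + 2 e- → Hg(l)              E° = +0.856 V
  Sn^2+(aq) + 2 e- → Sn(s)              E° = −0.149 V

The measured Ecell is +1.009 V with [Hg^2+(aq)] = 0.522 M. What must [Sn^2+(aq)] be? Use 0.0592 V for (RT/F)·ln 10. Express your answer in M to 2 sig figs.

Hg²⁺/Hg is the cathode (higher E°); E°cell = +0.856 − (−0.149) = +1.005 V with n = 2.
Rearranging E = E° − (0.0592/n)·log Q gives log Q = 2(+1.005 − (+1.009))/0.0592 = −0.135.
The balanced reaction is Hg^2+(aq) + Sn(s) → Hg(l) + Sn^2+(aq), so Q = [Sn^2+(aq)] / [Hg^2+(aq)].
Isolating [Sn^2+(aq)] in Q = 10^{−0.135} yields log [Sn^2+(aq)] = −0.417, i.e. 0.38 M.

0.38 M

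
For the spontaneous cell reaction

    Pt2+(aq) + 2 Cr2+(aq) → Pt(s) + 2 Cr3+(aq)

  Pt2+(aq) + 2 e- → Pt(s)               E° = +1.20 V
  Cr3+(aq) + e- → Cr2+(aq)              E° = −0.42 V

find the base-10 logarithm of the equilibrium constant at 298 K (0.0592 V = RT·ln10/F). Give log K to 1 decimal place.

log K = 54.7

The Pt²⁺/Pt couple is reduced (cathode); E°cell = +1.20 − (−0.42) = +1.62 V with n = 2.
At equilibrium E = 0, so log K = nE°cell / 0.0592 = (2)(+1.62) / 0.0592 = 54.7.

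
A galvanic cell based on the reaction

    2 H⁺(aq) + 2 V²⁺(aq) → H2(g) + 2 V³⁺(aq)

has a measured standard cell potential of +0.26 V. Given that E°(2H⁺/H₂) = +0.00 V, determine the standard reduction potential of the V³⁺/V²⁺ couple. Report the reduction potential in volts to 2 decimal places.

In the reaction as written the 2H⁺/H₂ couple is reduced (cathode) and V³⁺/V²⁺ is oxidized (anode), so E°cell = E°(2H⁺/H₂) − E°(V³⁺/V²⁺).
E°(V³⁺/V²⁺) = E°(cathode) − E°cell = +0.00 − (+0.26) = −0.26 V.

−0.26 V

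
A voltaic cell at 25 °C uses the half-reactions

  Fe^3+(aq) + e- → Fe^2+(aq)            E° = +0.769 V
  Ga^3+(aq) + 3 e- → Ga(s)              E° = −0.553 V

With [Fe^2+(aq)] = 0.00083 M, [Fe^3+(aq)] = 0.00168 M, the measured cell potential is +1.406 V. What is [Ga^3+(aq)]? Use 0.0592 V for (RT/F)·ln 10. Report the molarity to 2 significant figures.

0.00046 M

The Fe³⁺/Fe²⁺ couple has the larger reduction potential, so it is the cathode: E°cell = +0.769 − (−0.553) = +1.322 V and n = 3.
Rearranging E = E° − (0.0592/n)·log Q gives log Q = 3(+1.322 − (+1.406))/0.0592 = −4.257.
Balancing electrons gives 3 Fe^3+(aq) + Ga(s) → 3 Fe^2+(aq) + Ga^3+(aq); thus Q = ([Fe^2+(aq)]^3·[Ga^3+(aq)]) / [Fe^3+(aq)]^3.
Solving for the unknown gives log [Ga^3+(aq)] = −3.338, so [Ga^3+(aq)] ≈ 0.00046 M.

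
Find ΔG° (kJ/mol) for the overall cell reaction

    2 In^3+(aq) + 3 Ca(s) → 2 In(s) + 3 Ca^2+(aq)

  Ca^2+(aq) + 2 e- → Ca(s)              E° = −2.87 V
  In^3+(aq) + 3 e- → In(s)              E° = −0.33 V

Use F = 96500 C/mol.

−1471 kJ/mol

In the reaction as written In^3+(aq) is reduced, so the In³⁺/In couple is the cathode and Ca²⁺/Ca is the anode.
E°cell = −0.33 − (−2.87) = +2.54 V; balancing electrons gives n = 6.
ΔG° = −nFE°cell = −(6)(96500)(+2.54) J/mol = −1471 kJ/mol.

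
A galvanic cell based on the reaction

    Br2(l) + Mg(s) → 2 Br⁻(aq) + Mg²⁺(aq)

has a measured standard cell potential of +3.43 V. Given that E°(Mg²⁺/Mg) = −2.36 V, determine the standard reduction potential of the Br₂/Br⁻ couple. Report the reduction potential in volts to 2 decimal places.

+1.07 V

In the reaction as written the Br₂/Br⁻ couple is reduced (cathode) and Mg²⁺/Mg is oxidized (anode), so E°cell = E°(Br₂/Br⁻) − E°(Mg²⁺/Mg).
E°(Br₂/Br⁻) = E°cell + E°(anode) = +3.43 + (−2.36) = +1.07 V.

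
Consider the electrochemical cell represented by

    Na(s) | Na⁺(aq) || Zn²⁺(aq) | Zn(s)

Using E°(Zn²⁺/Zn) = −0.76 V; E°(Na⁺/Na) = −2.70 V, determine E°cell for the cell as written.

+1.94 V

By convention the left-hand electrode in cell notation is the anode (oxidation) and the right-hand electrode is the cathode (reduction).
E°cell = E°(right) − E°(left) = −0.76 − (−2.70) = +1.94 V.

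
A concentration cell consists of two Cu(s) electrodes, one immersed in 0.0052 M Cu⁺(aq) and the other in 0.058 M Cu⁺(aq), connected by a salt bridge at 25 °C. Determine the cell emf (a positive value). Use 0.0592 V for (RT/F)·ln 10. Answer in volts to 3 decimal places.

For a concentration cell E°cell = 0, since both electrodes use the same couple.
The compartment with the higher Cu⁺(aq) concentration (0.058 M) acts as the cathode; ions are reduced there and produced at the dilute (0.0052 M) anode.
With n = 1, Ecell = −(0.0592/1)·log([dilute]/[conc]) = −(0.0592/1)·log(0.0052/0.058) = +0.062 V.

0.062 V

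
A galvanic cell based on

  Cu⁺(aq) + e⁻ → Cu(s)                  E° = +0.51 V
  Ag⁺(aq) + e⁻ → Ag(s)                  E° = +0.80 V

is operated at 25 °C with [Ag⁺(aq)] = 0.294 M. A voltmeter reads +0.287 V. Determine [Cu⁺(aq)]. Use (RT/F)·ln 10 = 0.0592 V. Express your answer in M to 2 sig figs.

Ag⁺/Ag is the cathode (higher E°); E°cell = +0.80 − (+0.51) = +0.29 V with n = 1.
Rearranging E = E° − (0.0592/n)·log Q gives log Q = 1(+0.29 − (+0.287))/0.0592 = 0.051.
The balanced reaction is Ag⁺(aq) + Cu(s) → Ag(s) + Cu⁺(aq), so Q = [Cu⁺(aq)] / [Ag⁺(aq)].
Substituting the known concentrations and solving, log [Cu⁺(aq)] = −0.481 and [Cu⁺(aq)] = 0.33 M.

0.33 M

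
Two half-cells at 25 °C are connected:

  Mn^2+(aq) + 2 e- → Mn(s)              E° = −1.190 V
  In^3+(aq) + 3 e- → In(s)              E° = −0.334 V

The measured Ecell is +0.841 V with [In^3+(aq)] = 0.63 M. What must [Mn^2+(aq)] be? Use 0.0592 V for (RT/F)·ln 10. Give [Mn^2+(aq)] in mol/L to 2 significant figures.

2.4 M

In³⁺/In is the cathode (higher E°); E°cell = −0.334 − (−1.190) = +0.856 V with n = 6.
Since E = E° − (0.0592/n)·log Q, log Q = n(E° − E)/0.0592 = 1.520.
Balancing electrons gives 2 In^3+(aq) + 3 Mn(s) → 2 In(s) + 3 Mn^2+(aq); thus Q = [Mn^2+(aq)]^3 / [In^3+(aq)]^2.
Substituting the known concentrations and solving, log [Mn^2+(aq)] = 0.373 and [Mn^2+(aq)] = 2.4 M.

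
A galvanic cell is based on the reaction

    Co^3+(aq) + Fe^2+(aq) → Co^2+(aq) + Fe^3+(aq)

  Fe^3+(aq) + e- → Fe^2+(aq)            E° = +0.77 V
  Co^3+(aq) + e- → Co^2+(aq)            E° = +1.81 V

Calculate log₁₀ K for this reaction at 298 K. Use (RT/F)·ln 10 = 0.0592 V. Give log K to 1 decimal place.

log K = 17.6

The Co³⁺/Co²⁺ couple is reduced (cathode); E°cell = +1.81 − (+0.77) = +1.04 V with n = 1.
At equilibrium E = 0, so log K = nE°cell / 0.0592 = (1)(+1.04) / 0.0592 = 17.6.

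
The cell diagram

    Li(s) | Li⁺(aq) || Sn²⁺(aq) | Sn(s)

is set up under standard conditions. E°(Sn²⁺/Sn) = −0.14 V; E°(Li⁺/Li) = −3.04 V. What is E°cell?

+2.90 V

By convention the left-hand electrode in cell notation is the anode (oxidation) and the right-hand electrode is the cathode (reduction).
E°cell = E°(right) − E°(left) = −0.14 − (−3.04) = +2.90 V.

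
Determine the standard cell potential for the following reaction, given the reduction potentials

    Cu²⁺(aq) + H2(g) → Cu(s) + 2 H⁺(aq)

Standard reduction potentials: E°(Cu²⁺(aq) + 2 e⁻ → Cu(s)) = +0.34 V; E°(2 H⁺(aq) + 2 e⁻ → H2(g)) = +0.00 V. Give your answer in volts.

+0.34 V

Cu²⁺(aq) gains electrons, so the Cu²⁺/Cu couple is the cathode; the 2H⁺/H₂ couple is the anode.
E°cell = E°(cathode) − E°(anode) = +0.34 − (+0.00) = +0.34 V.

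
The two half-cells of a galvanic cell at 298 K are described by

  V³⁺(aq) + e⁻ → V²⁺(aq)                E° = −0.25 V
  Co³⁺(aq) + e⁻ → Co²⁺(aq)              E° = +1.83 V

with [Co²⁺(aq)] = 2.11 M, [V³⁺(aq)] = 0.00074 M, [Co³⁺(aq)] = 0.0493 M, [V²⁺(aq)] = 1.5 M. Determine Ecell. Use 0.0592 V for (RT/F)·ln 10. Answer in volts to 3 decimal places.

+2.179 V

Since E°(Co³⁺/Co²⁺) > E°(V³⁺/V²⁺), Co³⁺/Co²⁺ serves as the cathode.
E°cell = +1.83 − (−0.25) = +2.08 V, with n = 1 electron transferred.
The balanced reaction is Co³⁺(aq) + V²⁺(aq) → Co²⁺(aq) + V³⁺(aq), so Q = ([Co²⁺(aq)]·[V³⁺(aq)]) / ([Co³⁺(aq)]·[V²⁺(aq)]) = 0.0211 and log Q = −1.675.
Applying E = E° − (RT ln10/nF)·log Q gives +2.08 − (0.0592/1)(−1.675) = +2.179 V.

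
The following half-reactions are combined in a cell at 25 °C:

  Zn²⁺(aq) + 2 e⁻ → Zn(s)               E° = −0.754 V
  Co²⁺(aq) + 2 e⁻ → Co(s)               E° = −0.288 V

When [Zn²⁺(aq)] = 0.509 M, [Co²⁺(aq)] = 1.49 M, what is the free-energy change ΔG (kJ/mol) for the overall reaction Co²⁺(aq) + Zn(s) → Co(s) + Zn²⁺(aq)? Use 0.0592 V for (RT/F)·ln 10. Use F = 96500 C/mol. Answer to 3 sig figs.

E°cell = −0.288 − (−0.754) = +0.466 V; the balanced reaction transfers n = 2 electrons.
Q = [Zn²⁺(aq)] / [Co²⁺(aq)] = 0.342, so log Q = −0.466 and E = +0.466 − (0.0592/2)(−0.466) = +0.4798 V.
ΔG = −nFE = −(2)(96500)(+0.4798) J/mol = −92.6 kJ/mol.

−92.6 kJ/mol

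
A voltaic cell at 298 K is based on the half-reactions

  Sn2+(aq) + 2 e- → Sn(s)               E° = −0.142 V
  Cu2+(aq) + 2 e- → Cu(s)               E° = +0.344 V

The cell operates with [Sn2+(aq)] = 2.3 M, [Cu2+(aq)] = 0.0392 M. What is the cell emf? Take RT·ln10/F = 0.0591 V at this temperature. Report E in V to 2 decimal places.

Cu²⁺/Cu is reduced (cathode, E° = +0.344 V) and Sn²⁺/Sn is oxidized (anode).
The standard potential is +0.344 − (−0.142) = +0.486 V and the balanced reaction transfers n = 2 electrons.
The balanced reaction is Cu2+(aq) + Sn(s) → Cu(s) + Sn2+(aq), so Q = [Sn2+(aq)] / [Cu2+(aq)] = 58.7 and log Q = 1.768.
Applying E = E° − (RT ln10/nF)·log Q gives +0.486 − (0.0591/2)(1.768) = +0.43 V.

+0.43 V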